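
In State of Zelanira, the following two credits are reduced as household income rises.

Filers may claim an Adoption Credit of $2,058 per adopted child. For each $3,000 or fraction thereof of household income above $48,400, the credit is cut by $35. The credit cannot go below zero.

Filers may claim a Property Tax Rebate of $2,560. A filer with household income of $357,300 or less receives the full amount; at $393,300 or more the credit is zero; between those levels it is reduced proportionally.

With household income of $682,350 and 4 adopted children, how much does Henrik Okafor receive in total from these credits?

$812

Adoption Credit: base = 4 × $2,058 = $8,232. income exceeds $48,400 by $633,950, which is 212 full-or-partial $3,000 increments; reduction = 212 × $35 = $7,420, leaving $812.
Property Tax Rebate: $682,350 is at or above $393,300, so the credit is $0.
Total: $812 + $0 = $812.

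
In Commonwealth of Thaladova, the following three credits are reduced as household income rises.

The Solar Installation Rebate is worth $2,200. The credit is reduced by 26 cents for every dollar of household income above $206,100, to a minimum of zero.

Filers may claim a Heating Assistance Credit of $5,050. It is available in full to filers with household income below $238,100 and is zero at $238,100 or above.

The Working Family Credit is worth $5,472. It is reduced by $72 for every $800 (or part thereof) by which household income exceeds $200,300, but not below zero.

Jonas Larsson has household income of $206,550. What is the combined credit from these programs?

$12,029

Solar Installation Rebate: 26% of the $450 excess over $206,100 is $117; credit = $2,200 − $117 = $2,083.
Heating Assistance Credit: $206,550 is below the $238,100 cutoff, so the full $5,050 applies.
Working Family Credit: income exceeds $200,300 by $6,250, which is 8 full-or-partial $800 increments; reduction = 8 × $72 = $576, leaving $4,896.
Total: $2,083 + $5,050 + $4,896 = $12,029.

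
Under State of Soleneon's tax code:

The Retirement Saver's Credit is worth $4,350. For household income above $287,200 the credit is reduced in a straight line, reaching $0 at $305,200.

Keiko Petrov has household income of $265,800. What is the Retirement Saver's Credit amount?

Retirement Saver's Credit: $265,800 is at or below the $287,200 threshold, so the full $4,350 applies.

$4,350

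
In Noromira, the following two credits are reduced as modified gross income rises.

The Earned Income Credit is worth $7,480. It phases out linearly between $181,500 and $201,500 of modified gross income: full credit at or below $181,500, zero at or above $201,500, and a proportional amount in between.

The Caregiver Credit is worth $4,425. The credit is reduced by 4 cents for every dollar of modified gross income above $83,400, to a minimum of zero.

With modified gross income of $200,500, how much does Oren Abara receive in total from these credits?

Earned Income Credit: $200,500 is $19,000 into a $20,000 phase-out range, leaving 1,000/20,000 of the credit: $7,480 × 1,000/20,000 = $374.
Caregiver Credit: 4% of the $117,100 excess over $83,400 is $4,684 ≥ base, so the credit is $0.
Total: $374 + $0 = $374.

$374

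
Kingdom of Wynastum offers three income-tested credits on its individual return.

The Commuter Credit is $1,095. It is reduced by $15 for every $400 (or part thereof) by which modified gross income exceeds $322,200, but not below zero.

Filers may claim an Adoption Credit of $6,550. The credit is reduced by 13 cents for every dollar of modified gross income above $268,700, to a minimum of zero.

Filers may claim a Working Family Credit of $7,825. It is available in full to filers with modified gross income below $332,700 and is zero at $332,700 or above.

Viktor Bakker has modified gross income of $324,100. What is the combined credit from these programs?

Commuter Credit: income exceeds $322,200 by $1,900, which is 5 full-or-partial $400 increments; reduction = 5 × $15 = $75, leaving $1,020.
Adoption Credit: 13% of the $55,400 excess over $268,700 is $7,202 ≥ base, so the credit is $0.
Working Family Credit: $324,100 is below the $332,700 cutoff, so the full $7,825 applies.
Total: $1,020 + $0 + $7,825 = $8,845.

$8,845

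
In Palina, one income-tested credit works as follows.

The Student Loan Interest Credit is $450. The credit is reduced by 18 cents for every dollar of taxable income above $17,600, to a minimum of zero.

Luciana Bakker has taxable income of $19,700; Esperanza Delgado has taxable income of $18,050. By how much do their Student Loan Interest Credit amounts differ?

Luciana ($19,700): Student Loan Interest Credit: 18% of the $2,100 excess over $17,600 is $378; credit = $450 − $378 = $72.
Esperanza ($18,050): Student Loan Interest Credit: 18% of the $450 excess over $17,600 is $81; credit = $450 − $81 = $369.
Difference: |$72 − $369| = $297.

$297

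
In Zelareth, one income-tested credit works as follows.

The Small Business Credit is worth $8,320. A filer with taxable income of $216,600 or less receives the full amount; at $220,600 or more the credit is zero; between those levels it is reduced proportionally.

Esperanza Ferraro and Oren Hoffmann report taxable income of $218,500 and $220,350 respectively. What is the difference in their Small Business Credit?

Esperanza ($218,500): Small Business Credit: $218,500 is $1,900 into a $4,000 phase-out range, leaving 2,100/4,000 of the credit: $8,320 × 2,100/4,000 = $4,368.
Oren ($220,350): Small Business Credit: $220,350 is $3,750 into a $4,000 phase-out range, leaving 250/4,000 of the credit: $8,320 × 250/4,000 = $520.
Difference: |$4,368 − $520| = $3,848.

$3,848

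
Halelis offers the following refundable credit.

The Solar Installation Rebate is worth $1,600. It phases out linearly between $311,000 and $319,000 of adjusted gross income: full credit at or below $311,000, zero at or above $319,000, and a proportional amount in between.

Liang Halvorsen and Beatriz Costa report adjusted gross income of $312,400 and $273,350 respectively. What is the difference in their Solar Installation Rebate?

Liang ($312,400): Solar Installation Rebate: $312,400 is $1,400 into a $8,000 phase-out range, leaving 6,600/8,000 of the credit: $1,600 × 6,600/8,000 = $1,320.
Beatriz ($273,350): Solar Installation Rebate: $273,350 is at or below the $311,000 threshold, so the full $1,600 applies.
Difference: |$1,320 − $1,600| = $280.

$280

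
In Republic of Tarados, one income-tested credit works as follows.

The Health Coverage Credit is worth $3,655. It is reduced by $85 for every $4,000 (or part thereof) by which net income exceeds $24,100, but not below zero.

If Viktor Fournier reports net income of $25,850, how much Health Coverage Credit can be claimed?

Health Coverage Credit: income exceeds $24,100 by $1,750, which is 1 full-or-partial $4,000 increment; reduction = 1 × $85 = $85, leaving $3,570.

$3,570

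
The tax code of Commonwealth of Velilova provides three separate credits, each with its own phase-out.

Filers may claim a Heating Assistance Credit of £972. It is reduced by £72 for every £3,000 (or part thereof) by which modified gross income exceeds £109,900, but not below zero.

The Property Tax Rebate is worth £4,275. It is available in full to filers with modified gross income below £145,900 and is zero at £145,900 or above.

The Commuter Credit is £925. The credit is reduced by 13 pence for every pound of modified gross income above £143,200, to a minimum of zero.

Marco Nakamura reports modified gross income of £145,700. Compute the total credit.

Heating Assistance Credit: income exceeds £109,900 by £35,800, which is 12 full-or-partial £3,000 increments; reduction = 12 × £72 = £864, leaving £108.
Property Tax Rebate: £145,700 is below the £145,900 cutoff, so the full £4,275 applies.
Commuter Credit: 13% of the £2,500 excess over £143,200 is £325; credit = £925 − £325 = £600.
Total: £108 + £4,275 + £600 = £4,983.

£4,983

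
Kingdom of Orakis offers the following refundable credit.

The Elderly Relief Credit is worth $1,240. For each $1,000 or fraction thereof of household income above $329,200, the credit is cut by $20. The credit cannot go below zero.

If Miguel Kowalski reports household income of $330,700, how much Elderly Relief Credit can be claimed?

Elderly Relief Credit: income exceeds $329,200 by $1,500, which is 2 full-or-partial $1,000 increments; reduction = 2 × $20 = $40, leaving $1,200.

$1,200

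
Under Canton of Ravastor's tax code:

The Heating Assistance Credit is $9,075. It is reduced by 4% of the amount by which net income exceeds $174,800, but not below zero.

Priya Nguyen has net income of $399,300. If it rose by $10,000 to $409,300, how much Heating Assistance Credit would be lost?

At $399,300 — 4% of the $224,500 excess over $174,800 is $8,980; credit = $9,075 − $8,980 = $95.
At $409,300 — 4% of the $234,500 excess over $174,800 is $9,380 ≥ base, so the credit is $0.
Lost: $95 − $0 = $95.

$95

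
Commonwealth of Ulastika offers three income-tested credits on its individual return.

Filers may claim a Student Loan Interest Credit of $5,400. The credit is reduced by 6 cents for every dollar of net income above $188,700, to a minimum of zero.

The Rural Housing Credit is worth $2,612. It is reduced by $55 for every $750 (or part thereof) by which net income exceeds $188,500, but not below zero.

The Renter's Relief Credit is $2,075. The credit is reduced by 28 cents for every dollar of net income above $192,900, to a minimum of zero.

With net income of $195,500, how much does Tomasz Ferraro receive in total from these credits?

$8,401

Student Loan Interest Credit: 6% of the $6,800 excess over $188,700 is $408; credit = $5,400 − $408 = $4,992.
Rural Housing Credit: income exceeds $188,500 by $7,000, which is 10 full-or-partial $750 increments; reduction = 10 × $55 = $550, leaving $2,062.
Renter's Relief Credit: 28% of the $2,600 excess over $192,900 is $728; credit = $2,075 − $728 = $1,347.
Total: $4,992 + $2,062 + $1,347 = $8,401.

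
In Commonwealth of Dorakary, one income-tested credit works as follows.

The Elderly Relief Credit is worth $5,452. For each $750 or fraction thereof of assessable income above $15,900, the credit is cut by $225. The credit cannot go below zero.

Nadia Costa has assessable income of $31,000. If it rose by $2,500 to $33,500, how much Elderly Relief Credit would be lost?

$675

At $31,000 — income exceeds $15,900 by $15,100, which is 21 full-or-partial $750 increments; reduction = 21 × $225 = $4,725, leaving $727.
At $33,500 — income exceeds $15,900 by $17,600, which is 24 full-or-partial $750 increments; reduction = 24 × $225 = $5,400, leaving $52.
Lost: $727 − $52 = $675.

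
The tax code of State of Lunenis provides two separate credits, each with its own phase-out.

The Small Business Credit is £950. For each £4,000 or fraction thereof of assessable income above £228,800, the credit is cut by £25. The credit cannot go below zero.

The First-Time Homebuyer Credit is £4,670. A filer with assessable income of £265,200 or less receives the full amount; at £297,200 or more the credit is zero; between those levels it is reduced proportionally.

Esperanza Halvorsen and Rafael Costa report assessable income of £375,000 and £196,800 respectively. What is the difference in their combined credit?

Esperanza (£375,000): Small Business Credit: income exceeds £228,800 by £146,200, which is 37 full-or-partial £4,000 increments; reduction = 37 × £25 = £925, leaving £25. First-Time Homebuyer Credit: £375,000 is at or above £297,200, so the credit is £0. total £25 + £0 = £25
Rafael (£196,800): Small Business Credit: £196,800 is at or below the £228,800 threshold, so the full £950 applies. First-Time Homebuyer Credit: £196,800 is at or below the £265,200 threshold, so the full £4,670 applies. total £950 + £4,670 = £5,620
Difference: |£25 − £5,620| = £5,595.

£5,595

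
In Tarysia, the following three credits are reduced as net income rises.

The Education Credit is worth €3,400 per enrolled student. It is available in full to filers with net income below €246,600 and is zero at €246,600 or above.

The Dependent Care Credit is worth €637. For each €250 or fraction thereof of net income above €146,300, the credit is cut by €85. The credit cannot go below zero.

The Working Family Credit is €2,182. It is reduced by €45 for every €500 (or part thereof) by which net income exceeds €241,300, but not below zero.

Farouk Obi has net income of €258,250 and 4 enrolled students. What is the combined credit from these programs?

Education Credit: base = 4 × €3,400 = €13,600. €258,250 meets or exceeds the €246,600 cutoff, so the credit is €0.
Dependent Care Credit: income exceeds €146,300 by €111,950 → 448 increments × €85 = €38,080 ≥ base, so the credit is €0.
Working Family Credit: income exceeds €241,300 by €16,950, which is 34 full-or-partial €500 increments; reduction = 34 × €45 = €1,530, leaving €652.
Total: €0 + €0 + €652 = €652.

€652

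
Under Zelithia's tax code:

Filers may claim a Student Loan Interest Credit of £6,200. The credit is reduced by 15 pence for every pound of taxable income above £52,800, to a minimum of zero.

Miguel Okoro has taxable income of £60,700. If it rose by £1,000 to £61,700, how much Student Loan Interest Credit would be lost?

At £60,700 — 15% of the £7,900 excess over £52,800 is £1,185; credit = £6,200 − £1,185 = £5,015.
At £61,700 — 15% of the £8,900 excess over £52,800 is £1,335; credit = £6,200 − £1,335 = £4,865.
Lost: £5,015 − £4,865 = £150.

£150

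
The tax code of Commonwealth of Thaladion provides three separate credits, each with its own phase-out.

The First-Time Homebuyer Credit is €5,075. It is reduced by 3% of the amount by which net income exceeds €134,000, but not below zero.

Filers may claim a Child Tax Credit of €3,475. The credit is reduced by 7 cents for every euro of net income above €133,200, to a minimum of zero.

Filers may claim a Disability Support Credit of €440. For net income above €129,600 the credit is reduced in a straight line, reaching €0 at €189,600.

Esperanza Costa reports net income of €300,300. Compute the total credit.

First-Time Homebuyer Credit: 3% of the €166,300 excess over €134,000 is €4,989; credit = €5,075 − €4,989 = €86.
Child Tax Credit: 7% of the €167,100 excess over €133,200 is €11,697 ≥ base, so the credit is €0.
Disability Support Credit: €300,300 is at or above €189,600, so the credit is €0.
Total: €86 + €0 + €0 = €86.

€86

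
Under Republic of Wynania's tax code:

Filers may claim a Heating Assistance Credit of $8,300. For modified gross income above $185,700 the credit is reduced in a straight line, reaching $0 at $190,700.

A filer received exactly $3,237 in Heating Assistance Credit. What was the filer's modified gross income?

$3,237 is 3,237/8,300 of the full $8,300, so 5,063/8,300 of the $5,000 range has been used: income = $185,700 + $5,000 × 5,063/8,300 = $188,750.

$188,750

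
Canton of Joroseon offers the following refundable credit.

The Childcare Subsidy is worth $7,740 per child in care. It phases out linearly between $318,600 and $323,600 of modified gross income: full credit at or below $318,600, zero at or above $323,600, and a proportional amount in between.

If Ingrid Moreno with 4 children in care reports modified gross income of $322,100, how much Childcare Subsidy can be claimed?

$9,288

Childcare Subsidy: base = 4 × $7,740 = $30,960. $322,100 is $3,500 into a $5,000 phase-out range, leaving 1,500/5,000 of the credit: $30,960 × 1,500/5,000 = $9,288.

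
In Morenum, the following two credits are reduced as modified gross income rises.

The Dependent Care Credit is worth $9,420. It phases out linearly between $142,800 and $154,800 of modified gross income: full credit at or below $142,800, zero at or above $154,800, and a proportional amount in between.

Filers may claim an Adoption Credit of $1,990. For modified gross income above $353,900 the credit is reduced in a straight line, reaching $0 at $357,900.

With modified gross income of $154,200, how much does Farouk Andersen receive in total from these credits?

Dependent Care Credit: $154,200 is $11,400 into a $12,000 phase-out range, leaving 600/12,000 of the credit: $9,420 × 600/12,000 = $471.
Adoption Credit: $154,200 is at or below the $353,900 threshold, so the full $1,990 applies.
Total: $471 + $1,990 = $2,461.

$2,461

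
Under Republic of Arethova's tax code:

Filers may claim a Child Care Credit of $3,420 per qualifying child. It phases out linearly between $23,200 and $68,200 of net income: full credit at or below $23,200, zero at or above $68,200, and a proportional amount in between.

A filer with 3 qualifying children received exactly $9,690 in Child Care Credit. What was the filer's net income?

Full credit = 3 × $3,420 = $10,260.
$9,690 is 9,690/10,260 of the full $10,260, so 570/10,260 of the $45,000 range has been used: income = $23,200 + $45,000 × 570/10,260 = $25,700.

$25,700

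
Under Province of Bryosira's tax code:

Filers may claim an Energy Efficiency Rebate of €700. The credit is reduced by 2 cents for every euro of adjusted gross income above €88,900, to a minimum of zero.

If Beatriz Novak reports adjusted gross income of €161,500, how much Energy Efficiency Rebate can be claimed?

Energy Efficiency Rebate: 2% of the €72,600 excess over €88,900 is €1,452 ≥ base, so the credit is €0.

€0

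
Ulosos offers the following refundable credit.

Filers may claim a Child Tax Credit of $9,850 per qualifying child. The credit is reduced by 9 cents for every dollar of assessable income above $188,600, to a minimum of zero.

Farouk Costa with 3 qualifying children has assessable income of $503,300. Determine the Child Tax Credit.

$1,227

Child Tax Credit: base = 3 × $9,850 = $29,550. 9% of the $314,700 excess over $188,600 is $28,323; credit = $29,550 − $28,323 = $1,227.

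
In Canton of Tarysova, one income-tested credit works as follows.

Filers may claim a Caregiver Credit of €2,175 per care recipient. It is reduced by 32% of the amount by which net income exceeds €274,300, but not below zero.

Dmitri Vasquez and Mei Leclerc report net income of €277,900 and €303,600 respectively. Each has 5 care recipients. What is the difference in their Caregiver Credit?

Dmitri (€277,900): Caregiver Credit: base = 5 × €2,175 = €10,875. 32% of the €3,600 excess over €274,300 is €1,152; credit = €10,875 − €1,152 = €9,723.
Mei (€303,600): Caregiver Credit: base = 5 × €2,175 = €10,875. 32% of the €29,300 excess over €274,300 is €9,376; credit = €10,875 − €9,376 = €1,499.
Difference: |€9,723 − €1,499| = €8,224.

€8,224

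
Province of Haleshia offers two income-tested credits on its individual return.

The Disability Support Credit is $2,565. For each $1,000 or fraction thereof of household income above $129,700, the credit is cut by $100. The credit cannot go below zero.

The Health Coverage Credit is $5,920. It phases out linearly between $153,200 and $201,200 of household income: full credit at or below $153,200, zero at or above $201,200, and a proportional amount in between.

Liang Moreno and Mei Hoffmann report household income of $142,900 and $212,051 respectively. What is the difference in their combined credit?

$7,085

Liang ($142,900): Disability Support Credit: income exceeds $129,700 by $13,200, which is 14 full-or-partial $1,000 increments; reduction = 14 × $100 = $1,400, leaving $1,165. Health Coverage Credit: $142,900 is at or below the $153,200 threshold, so the full $5,920 applies. total $1,165 + $5,920 = $7,085
Mei ($212,051): Disability Support Credit: income exceeds $129,700 by $82,351 → 83 increments × $100 = $8,300 ≥ base, so the credit is $0. Health Coverage Credit: $212,051 is at or above $201,200, so the credit is $0. total $0 + $0 = $0
Difference: |$7,085 − $0| = $7,085.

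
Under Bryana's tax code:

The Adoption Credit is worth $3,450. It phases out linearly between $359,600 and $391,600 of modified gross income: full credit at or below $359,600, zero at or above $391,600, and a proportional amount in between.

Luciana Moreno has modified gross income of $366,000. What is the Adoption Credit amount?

$2,760

Adoption Credit: $366,000 is $6,400 into a $32,000 phase-out range, leaving 25,600/32,000 of the credit: $3,450 × 25,600/32,000 = $2,760.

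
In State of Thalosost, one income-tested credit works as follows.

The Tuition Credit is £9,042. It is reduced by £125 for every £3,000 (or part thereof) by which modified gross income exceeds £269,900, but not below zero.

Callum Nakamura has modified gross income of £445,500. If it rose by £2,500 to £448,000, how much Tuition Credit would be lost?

£125

At £445,500 — income exceeds £269,900 by £175,600, which is 59 full-or-partial £3,000 increments; reduction = 59 × £125 = £7,375, leaving £1,667.
At £448,000 — income exceeds £269,900 by £178,100, which is 60 full-or-partial £3,000 increments; reduction = 60 × £125 = £7,500, leaving £1,542.
Lost: £1,667 − £1,542 = £125.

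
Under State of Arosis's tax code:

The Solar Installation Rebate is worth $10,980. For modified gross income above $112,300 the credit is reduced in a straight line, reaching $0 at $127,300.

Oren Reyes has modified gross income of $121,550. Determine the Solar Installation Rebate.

Solar Installation Rebate: $121,550 is $9,250 into a $15,000 phase-out range, leaving 5,750/15,000 of the credit: $10,980 × 5,750/15,000 = $4,209.

$4,209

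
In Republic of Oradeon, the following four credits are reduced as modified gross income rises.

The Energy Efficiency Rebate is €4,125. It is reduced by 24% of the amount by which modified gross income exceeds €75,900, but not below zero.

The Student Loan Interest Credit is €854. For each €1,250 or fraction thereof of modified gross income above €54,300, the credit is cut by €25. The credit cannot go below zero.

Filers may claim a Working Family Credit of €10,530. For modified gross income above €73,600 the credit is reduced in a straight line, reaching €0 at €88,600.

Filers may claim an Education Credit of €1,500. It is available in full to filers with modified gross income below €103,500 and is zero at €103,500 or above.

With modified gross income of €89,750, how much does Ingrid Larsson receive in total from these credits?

€2,430

Energy Efficiency Rebate: 24% of the €13,850 excess over €75,900 is €3,324; credit = €4,125 − €3,324 = €801.
Student Loan Interest Credit: income exceeds €54,300 by €35,450, which is 29 full-or-partial €1,250 increments; reduction = 29 × €25 = €725, leaving €129.
Working Family Credit: €89,750 is at or above €88,600, so the credit is €0.
Education Credit: €89,750 is below the €103,500 cutoff, so the full €1,500 applies.
Total: €801 + €129 + €0 + €1,500 = €2,430.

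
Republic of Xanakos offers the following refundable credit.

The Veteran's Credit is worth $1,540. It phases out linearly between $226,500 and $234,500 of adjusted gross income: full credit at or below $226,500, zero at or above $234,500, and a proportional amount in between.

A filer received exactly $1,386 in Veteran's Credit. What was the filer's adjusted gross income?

$1,386 is 1,386/1,540 of the full $1,540, so 154/1,540 of the $8,000 range has been used: income = $226,500 + $8,000 × 154/1,540 = $227,300.

$227,300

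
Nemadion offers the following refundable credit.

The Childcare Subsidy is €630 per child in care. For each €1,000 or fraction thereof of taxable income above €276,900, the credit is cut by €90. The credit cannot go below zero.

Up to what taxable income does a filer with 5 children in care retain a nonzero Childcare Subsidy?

Full credit = 5 × €630 = €3,150.
After 34 increments the reduction is 34 × €90 = €3,060, leaving €90; one more increment wipes it out. Increment 34 ends at excess 34 × €1,000 = €34,000, so the highest qualifying income is €276,900 + €34,000 = €310,900.

€310,900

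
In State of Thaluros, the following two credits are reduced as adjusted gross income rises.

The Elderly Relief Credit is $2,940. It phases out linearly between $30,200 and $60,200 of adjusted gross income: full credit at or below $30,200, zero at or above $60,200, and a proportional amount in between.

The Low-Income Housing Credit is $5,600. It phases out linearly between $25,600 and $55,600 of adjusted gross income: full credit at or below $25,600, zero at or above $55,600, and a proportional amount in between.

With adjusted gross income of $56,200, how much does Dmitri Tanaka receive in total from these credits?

Elderly Relief Credit: $56,200 is $26,000 into a $30,000 phase-out range, leaving 4,000/30,000 of the credit: $2,940 × 4,000/30,000 = $392.
Low-Income Housing Credit: $56,200 is at or above $55,600, so the credit is $0.
Total: $392 + $0 = $392.

$392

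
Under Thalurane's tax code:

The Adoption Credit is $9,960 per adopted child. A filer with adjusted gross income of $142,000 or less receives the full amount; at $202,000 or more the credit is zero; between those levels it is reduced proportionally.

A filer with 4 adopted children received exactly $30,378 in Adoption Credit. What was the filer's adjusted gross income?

Full credit = 4 × $9,960 = $39,840.
$30,378 is 30,378/39,840 of the full $39,840, so 9,462/39,840 of the $60,000 range has been used: income = $142,000 + $60,000 × 9,462/39,840 = $156,250.

$156,250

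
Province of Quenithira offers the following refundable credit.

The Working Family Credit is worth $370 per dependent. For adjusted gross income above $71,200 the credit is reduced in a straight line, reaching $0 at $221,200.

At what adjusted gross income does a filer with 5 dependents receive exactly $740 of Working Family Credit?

Full credit = 5 × $370 = $1,850.
$740 is 740/1,850 of the full $1,850, so 1,110/1,850 of the $150,000 range has been used: income = $71,200 + $150,000 × 1,110/1,850 = $161,200.

$161,200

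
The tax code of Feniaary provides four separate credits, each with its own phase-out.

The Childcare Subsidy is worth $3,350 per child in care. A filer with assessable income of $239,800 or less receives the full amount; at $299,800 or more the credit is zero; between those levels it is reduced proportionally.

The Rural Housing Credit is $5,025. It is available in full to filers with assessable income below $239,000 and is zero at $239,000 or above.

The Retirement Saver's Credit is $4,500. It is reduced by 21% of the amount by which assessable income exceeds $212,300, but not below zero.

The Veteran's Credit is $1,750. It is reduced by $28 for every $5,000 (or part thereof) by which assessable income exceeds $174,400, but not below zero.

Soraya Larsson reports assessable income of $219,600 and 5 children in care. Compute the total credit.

$26,212

Childcare Subsidy: base = 5 × $3,350 = $16,750. $219,600 is at or below the $239,800 threshold, so the full $16,750 applies.
Rural Housing Credit: $219,600 is below the $239,000 cutoff, so the full $5,025 applies.
Retirement Saver's Credit: 21% of the $7,300 excess over $212,300 is $1,533; credit = $4,500 − $1,533 = $2,967.
Veteran's Credit: income exceeds $174,400 by $45,200, which is 10 full-or-partial $5,000 increments; reduction = 10 × $28 = $280, leaving $1,470.
Total: $16,750 + $5,025 + $2,967 + $1,470 = $26,212.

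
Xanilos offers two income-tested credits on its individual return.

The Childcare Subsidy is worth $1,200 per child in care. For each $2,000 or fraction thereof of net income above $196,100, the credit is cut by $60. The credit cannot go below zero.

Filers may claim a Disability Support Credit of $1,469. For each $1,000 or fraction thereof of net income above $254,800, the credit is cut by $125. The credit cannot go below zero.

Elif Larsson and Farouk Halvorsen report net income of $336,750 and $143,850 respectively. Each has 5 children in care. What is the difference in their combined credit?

Elif ($336,750): Childcare Subsidy: base = 5 × $1,200 = $6,000. income exceeds $196,100 by $140,650, which is 71 full-or-partial $2,000 increments; reduction = 71 × $60 = $4,260, leaving $1,740. Disability Support Credit: income exceeds $254,800 by $81,950 → 82 increments × $125 = $10,250 ≥ base, so the credit is $0. total $1,740 + $0 = $1,740
Farouk ($143,850): Childcare Subsidy: base = 5 × $1,200 = $6,000. $143,850 is at or below the $196,100 threshold, so the full $6,000 applies. Disability Support Credit: $143,850 is at or below the $254,800 threshold, so the full $1,469 applies. total $6,000 + $1,469 = $7,469
Difference: |$1,740 − $7,469| = $5,729.

$5,729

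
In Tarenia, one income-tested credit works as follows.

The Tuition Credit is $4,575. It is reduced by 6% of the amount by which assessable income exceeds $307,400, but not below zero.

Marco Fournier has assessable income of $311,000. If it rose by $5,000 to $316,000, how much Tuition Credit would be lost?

At $311,000 — 6% of the $3,600 excess over $307,400 is $216; credit = $4,575 − $216 = $4,359.
At $316,000 — 6% of the $8,600 excess over $307,400 is $516; credit = $4,575 − $516 = $4,059.
Lost: $4,359 − $4,059 = $300.

$300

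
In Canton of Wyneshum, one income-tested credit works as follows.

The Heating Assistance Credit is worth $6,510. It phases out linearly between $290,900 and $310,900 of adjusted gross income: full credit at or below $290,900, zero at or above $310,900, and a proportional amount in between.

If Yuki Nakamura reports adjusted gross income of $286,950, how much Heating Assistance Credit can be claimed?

Heating Assistance Credit: $286,950 is at or below the $290,900 threshold, so the full $6,510 applies.

$6,510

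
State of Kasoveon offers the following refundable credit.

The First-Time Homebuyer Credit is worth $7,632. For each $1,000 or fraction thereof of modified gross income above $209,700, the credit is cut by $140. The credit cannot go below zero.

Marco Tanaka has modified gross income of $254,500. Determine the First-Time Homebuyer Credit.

$1,332

First-Time Homebuyer Credit: income exceeds $209,700 by $44,800, which is 45 full-or-partial $1,000 increments; reduction = 45 × $140 = $6,300, leaving $1,332.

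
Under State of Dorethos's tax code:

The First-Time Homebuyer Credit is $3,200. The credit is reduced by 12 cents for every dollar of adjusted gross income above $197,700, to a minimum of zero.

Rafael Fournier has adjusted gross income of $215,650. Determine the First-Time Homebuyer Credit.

$1,046

First-Time Homebuyer Credit: 12% of the $17,950 excess over $197,700 is $2,154; credit = $3,200 − $2,154 = $1,046.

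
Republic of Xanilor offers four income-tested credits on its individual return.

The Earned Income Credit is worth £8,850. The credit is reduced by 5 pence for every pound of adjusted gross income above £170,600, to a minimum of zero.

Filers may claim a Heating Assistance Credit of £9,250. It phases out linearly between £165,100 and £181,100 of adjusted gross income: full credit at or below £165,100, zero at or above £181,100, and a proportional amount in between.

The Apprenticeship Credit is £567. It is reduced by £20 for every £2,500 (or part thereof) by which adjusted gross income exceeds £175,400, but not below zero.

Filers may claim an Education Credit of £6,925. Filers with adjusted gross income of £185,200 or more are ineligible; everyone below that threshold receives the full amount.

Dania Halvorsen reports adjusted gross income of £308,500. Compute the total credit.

Earned Income Credit: 5% of the £137,900 excess over £170,600 is £6,895; credit = £8,850 − £6,895 = £1,955.
Heating Assistance Credit: £308,500 is at or above £181,100, so the credit is £0.
Apprenticeship Credit: income exceeds £175,400 by £133,100 → 54 increments × £20 = £1,080 ≥ base, so the credit is £0.
Education Credit: £308,500 meets or exceeds the £185,200 cutoff, so the credit is £0.
Total: £1,955 + £0 + £0 + £0 = £1,955.

£1,955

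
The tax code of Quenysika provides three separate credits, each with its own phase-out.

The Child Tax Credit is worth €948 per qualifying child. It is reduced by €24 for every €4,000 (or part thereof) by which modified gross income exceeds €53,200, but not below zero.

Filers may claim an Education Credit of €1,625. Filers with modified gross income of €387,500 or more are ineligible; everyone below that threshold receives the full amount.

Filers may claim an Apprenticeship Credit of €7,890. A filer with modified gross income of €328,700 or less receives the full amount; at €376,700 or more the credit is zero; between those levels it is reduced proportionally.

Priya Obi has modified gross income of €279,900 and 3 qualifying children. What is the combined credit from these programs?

Child Tax Credit: base = 3 × €948 = €2,844. income exceeds €53,200 by €226,700, which is 57 full-or-partial €4,000 increments; reduction = 57 × €24 = €1,368, leaving €1,476.
Education Credit: €279,900 is below the €387,500 cutoff, so the full €1,625 applies.
Apprenticeship Credit: €279,900 is at or below the €328,700 threshold, so the full €7,890 applies.
Total: €1,476 + €1,625 + €7,890 = €10,991.

€10,991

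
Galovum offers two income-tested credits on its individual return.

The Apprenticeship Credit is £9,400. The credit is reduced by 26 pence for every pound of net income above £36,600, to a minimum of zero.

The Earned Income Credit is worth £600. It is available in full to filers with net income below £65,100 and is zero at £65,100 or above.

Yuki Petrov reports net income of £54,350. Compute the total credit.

Apprenticeship Credit: 26% of the £17,750 excess over £36,600 is £4,615; credit = £9,400 − £4,615 = £4,785.
Earned Income Credit: £54,350 is below the £65,100 cutoff, so the full £600 applies.
Total: £4,785 + £600 = £5,385.

£5,385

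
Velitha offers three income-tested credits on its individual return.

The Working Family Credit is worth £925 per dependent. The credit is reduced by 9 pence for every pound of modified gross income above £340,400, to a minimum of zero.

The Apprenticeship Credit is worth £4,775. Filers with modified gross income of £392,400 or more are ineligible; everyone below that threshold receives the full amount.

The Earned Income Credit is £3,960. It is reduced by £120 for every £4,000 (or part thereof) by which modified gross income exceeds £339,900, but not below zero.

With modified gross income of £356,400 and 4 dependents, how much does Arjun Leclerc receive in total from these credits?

£10,395

Working Family Credit: base = 4 × £925 = £3,700. 9% of the £16,000 excess over £340,400 is £1,440; credit = £3,700 − £1,440 = £2,260.
Apprenticeship Credit: £356,400 is below the £392,400 cutoff, so the full £4,775 applies.
Earned Income Credit: income exceeds £339,900 by £16,500, which is 5 full-or-partial £4,000 increments; reduction = 5 × £120 = £600, leaving £3,360.
Total: £2,260 + £4,775 + £3,360 = £10,395.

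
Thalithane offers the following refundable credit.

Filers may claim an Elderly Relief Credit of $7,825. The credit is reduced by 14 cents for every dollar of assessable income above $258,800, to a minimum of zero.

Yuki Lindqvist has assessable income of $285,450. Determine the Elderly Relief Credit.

$4,094

Elderly Relief Credit: 14% of the $26,650 excess over $258,800 is $3,731; credit = $7,825 − $3,731 = $4,094.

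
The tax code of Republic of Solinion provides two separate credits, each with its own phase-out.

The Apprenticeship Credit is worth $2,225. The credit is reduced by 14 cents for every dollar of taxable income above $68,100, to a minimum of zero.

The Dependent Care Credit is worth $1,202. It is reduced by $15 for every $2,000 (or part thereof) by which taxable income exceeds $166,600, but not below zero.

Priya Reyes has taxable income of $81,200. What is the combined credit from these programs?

Apprenticeship Credit: 14% of the $13,100 excess over $68,100 is $1,834; credit = $2,225 − $1,834 = $391.
Dependent Care Credit: $81,200 is at or below the $166,600 threshold, so the full $1,202 applies.
Total: $391 + $1,202 = $1,593.

$1,593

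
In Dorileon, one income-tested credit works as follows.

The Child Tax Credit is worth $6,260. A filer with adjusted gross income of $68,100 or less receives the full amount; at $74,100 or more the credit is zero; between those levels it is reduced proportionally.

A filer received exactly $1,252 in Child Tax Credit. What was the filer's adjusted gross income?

$1,252 is 1,252/6,260 of the full $6,260, so 5,008/6,260 of the $6,000 range has been used: income = $68,100 + $6,000 × 5,008/6,260 = $72,900.

$72,900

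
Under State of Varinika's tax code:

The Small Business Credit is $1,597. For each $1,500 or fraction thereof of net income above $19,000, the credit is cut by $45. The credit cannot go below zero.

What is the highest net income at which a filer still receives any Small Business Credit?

$71,500

After 35 increments the reduction is 35 × $45 = $1,575, leaving $22; one more increment wipes it out. Increment 35 ends at excess 35 × $1,500 = $52,500, so the highest qualifying income is $19,000 + $52,500 = $71,500.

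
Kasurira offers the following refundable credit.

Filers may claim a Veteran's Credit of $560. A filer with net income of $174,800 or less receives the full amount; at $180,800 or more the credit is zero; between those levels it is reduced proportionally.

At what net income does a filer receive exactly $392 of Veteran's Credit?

$176,600

$392 is 392/560 of the full $560, so 168/560 of the $6,000 range has been used: income = $174,800 + $6,000 × 168/560 = $176,600.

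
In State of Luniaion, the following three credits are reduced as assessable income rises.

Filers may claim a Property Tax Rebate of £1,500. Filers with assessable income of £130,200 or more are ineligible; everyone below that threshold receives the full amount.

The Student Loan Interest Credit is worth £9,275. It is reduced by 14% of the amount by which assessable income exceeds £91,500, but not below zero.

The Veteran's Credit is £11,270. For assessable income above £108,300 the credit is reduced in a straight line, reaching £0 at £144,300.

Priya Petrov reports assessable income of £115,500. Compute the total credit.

Property Tax Rebate: £115,500 is below the £130,200 cutoff, so the full £1,500 applies.
Student Loan Interest Credit: 14% of the £24,000 excess over £91,500 is £3,360; credit = £9,275 − £3,360 = £5,915.
Veteran's Credit: £115,500 is £7,200 into a £36,000 phase-out range, leaving 28,800/36,000 of the credit: £11,270 × 28,800/36,000 = £9,016.
Total: £1,500 + £5,915 + £9,016 = £16,431.

£16,431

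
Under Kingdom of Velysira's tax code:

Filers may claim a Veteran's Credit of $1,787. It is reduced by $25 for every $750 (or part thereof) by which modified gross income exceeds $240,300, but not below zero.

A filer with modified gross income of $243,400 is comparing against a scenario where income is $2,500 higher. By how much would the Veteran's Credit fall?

$75

At $243,400 — income exceeds $240,300 by $3,100, which is 5 full-or-partial $750 increments; reduction = 5 × $25 = $125, leaving $1,662.
At $245,900 — income exceeds $240,300 by $5,600, which is 8 full-or-partial $750 increments; reduction = 8 × $25 = $200, leaving $1,587.
Lost: $1,662 − $1,587 = $75.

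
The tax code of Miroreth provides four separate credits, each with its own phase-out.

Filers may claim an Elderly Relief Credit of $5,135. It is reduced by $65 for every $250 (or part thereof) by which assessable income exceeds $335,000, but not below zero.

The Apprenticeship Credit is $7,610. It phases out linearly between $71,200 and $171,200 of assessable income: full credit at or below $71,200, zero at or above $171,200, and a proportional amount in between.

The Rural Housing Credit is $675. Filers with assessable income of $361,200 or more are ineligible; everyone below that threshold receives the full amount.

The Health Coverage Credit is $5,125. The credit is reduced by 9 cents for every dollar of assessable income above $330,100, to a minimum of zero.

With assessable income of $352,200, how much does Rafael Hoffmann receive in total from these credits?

$4,461

Elderly Relief Credit: income exceeds $335,000 by $17,200, which is 69 full-or-partial $250 increments; reduction = 69 × $65 = $4,485, leaving $650.
Apprenticeship Credit: $352,200 is at or above $171,200, so the credit is $0.
Rural Housing Credit: $352,200 is below the $361,200 cutoff, so the full $675 applies.
Health Coverage Credit: 9% of the $22,100 excess over $330,100 is $1,989; credit = $5,125 − $1,989 = $3,136.
Total: $650 + $0 + $675 + $3,136 = $4,461.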